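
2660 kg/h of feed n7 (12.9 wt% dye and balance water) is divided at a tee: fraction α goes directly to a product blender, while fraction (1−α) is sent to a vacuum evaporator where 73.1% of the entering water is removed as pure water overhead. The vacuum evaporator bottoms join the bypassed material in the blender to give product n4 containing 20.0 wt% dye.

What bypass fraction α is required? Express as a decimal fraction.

0.442

All 2660×0.129 = 343.14 kg/h of dye reaches n4, so n4 = 343.14/0.200 = 1715.7 kg/h and vapour = 944.3 kg/h.
The evaporator receives (1−α)·2660 of feed at 0.871 water and removes 0.731 of that water:
0.731×0.871×(1−α)×2660 = 944.3
(1−α) = 944.3/1693.6 = 0.5576;  α = 0.4424.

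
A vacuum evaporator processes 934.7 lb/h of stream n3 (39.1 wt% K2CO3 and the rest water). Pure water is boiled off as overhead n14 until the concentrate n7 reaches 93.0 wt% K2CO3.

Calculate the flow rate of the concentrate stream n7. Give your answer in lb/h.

393 lb/h

K2CO3 is conserved: 934.7×0.391 = 365.47 lb/h all reports to the concentrate.
Concentrate = 365.47/(target fraction) = 392.98 lb/h.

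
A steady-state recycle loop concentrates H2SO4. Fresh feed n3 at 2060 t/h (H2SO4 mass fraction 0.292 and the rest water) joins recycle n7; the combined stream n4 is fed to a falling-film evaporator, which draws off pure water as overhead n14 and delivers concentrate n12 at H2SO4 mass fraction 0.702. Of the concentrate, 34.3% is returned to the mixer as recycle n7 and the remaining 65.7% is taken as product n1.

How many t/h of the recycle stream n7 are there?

Overall H2SO4 balance (none leaves overhead): H2SO4 in fresh feed = H2SO4 in product, i.e. 2060×0.292 = (1−0.343)·n12·0.702.
n12 = 601.52/(0.702×0.657) = 1304.2 t/h.
Recycle n7 = 0.343×1304.2 = 447.34 t/h.

447.3 t/h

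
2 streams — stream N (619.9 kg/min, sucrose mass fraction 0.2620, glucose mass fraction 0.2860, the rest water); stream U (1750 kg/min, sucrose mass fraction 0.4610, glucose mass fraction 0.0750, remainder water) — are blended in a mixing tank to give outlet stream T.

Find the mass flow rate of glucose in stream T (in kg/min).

glucose out = glucose in = 619.9×0.286 + 1750×0.075 = 308.54 kg/min.

308.5 kg/min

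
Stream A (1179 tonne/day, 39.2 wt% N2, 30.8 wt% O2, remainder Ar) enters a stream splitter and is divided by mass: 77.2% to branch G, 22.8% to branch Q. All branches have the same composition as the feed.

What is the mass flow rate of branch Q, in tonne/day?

Branch Q flow = 0.228×1179 = 268.81 tonne/day.

268.8 tonne/day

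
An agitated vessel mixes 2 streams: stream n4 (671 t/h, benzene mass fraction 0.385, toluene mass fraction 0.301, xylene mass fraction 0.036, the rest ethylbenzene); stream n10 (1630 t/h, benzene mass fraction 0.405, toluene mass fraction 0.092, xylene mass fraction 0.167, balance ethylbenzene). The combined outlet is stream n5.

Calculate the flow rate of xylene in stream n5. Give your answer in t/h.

296.4 t/h

xylene out = xylene in = 671×0.036 + 1630×0.167 = 296.37 t/h.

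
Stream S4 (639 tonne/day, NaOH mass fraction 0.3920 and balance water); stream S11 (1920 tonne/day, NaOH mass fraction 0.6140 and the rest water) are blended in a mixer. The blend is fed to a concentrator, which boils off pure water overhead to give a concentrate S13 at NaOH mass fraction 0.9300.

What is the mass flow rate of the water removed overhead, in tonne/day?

1022 tonne/day

NaOH entering = 639×0.392 + 1920×0.614 = 1429.4 tonne/day.
All NaOH reports to S13, so S13 = 1429.4/0.930 = 1537 tonne/day.
Total feed = 2559 tonne/day; overhead = 2559 − 1537 = 1022 tonne/day.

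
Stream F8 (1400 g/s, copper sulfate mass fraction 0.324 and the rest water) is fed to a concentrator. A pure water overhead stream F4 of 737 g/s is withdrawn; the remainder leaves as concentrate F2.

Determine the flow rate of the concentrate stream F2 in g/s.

663 g/s

Concentrate = 1400 − 737 = 663 g/s.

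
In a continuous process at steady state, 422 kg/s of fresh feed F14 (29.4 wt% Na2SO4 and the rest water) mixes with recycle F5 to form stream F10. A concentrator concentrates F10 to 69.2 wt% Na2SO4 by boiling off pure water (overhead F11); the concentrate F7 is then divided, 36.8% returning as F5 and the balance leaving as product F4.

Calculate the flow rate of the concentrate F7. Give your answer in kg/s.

283.7 kg/s

Overall Na2SO4 balance (none leaves overhead): Na2SO4 in fresh feed = Na2SO4 in product, i.e. 422×0.294 = (1−0.368)·F7·0.692.
F7 = 124.07/(0.692×0.632) = 283.69 kg/s.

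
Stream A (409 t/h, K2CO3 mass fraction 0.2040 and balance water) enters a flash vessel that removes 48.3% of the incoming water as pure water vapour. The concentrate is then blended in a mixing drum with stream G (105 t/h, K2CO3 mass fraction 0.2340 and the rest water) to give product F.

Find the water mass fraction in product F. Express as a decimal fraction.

Vapour removed = 0.483×0.796×409 = 157.25 t/h; concentrate = 251.75 t/h.
water reaching the mixer = 168.32 (from concentrate) + 105×0.766 = 248.75 t/h.
Product flow = 251.75 + 105 = 356.75 t/h; water fraction = 0.6973.

0.6973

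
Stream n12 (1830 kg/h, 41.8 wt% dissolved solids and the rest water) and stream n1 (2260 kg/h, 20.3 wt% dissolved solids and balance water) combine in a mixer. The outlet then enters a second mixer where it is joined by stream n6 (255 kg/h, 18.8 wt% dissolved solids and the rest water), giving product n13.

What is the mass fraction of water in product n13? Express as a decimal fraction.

0.707

Overall, product flow = 4345 kg/h.
water in = 1830×0.582 + 2260×0.797 + 255×0.812 = 3073.3 kg/h.
water fraction in n13 = 0.707.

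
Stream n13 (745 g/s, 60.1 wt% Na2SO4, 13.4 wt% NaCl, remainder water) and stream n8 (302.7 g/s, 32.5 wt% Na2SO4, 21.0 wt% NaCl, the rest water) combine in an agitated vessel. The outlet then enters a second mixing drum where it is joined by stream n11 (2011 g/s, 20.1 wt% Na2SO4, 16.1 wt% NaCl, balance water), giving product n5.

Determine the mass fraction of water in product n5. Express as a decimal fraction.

Overall, product flow = 3058.7 g/s.
water in = 745×0.265 + 302.7×0.465 + 2011×0.638 = 1621.2 g/s.
water fraction in n5 = 0.530.

0.530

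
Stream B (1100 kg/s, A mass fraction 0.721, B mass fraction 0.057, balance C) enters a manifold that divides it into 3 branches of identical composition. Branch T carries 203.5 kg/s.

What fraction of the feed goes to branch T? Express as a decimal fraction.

Fraction to T = 203.5/1100 = 0.1850.

0.185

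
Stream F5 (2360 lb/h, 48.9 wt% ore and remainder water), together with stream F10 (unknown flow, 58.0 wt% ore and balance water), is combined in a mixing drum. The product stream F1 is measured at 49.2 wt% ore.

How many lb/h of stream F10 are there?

Let F10 be the unknown flow. Total out = 2360 + F10.
ore balance: 1154 + 0.580·F10 = 0.492·(2360 + F10)
(0.580 − 0.492)·F10 = 0.492×2360 − 1154 = 7.08
F10 = 7.08 / 0.088 = 80.455 lb/h

80.45 lb/h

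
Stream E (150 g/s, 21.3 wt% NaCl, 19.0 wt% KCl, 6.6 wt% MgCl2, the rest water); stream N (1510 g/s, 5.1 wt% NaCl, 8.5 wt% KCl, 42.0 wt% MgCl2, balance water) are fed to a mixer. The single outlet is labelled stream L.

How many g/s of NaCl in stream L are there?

109 g/s

NaCl out = NaCl in = 150×0.213 + 1510×0.051 = 108.96 g/s.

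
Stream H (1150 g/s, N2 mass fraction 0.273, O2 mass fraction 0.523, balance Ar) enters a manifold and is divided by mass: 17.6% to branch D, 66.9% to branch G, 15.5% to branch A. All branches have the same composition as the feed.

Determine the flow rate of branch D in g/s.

Branch D flow = 0.176×1150 = 202.4 g/s.

202.4 g/s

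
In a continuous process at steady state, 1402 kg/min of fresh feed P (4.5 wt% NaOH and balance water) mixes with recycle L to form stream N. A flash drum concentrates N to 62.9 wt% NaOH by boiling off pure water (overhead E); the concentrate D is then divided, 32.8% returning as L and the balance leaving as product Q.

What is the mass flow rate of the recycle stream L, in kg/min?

48.96 kg/min

Overall NaOH balance (none leaves overhead): NaOH in fresh feed = NaOH in product, i.e. 1402×0.045 = (1−0.328)·D·0.629.
D = 63.09/(0.629×0.672) = 149.26 kg/min.
Recycle L = 0.328×149.26 = 48.957 kg/min.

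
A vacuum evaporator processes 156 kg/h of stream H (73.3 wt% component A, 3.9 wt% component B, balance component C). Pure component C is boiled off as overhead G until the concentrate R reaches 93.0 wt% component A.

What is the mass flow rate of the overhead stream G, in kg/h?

33.05 kg/h

component A is conserved: 156×0.733 = 114.35 kg/h all reports to the concentrate.
Concentrate = 114.35/(target fraction) = 122.95 kg/h.
Overhead = 156 − 122.95 = 33.045 kg/h.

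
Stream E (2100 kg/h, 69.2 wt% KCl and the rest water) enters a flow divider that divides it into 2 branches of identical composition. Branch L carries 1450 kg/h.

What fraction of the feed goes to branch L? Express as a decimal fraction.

0.690

Fraction to L = 1450/2100 = 0.6905.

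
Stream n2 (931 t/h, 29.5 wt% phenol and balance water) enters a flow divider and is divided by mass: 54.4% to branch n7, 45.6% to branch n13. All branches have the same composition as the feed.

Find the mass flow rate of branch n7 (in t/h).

506.5 t/h

Branch n7 flow = 0.544×931 = 506.46 t/h.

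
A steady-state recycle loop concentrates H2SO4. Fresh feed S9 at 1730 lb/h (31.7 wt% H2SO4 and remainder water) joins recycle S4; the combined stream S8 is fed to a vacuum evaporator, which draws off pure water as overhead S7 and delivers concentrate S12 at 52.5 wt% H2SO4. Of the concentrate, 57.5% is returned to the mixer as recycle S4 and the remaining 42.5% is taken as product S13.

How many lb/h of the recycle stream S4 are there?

1413 lb/h

Overall H2SO4 balance (none leaves overhead): H2SO4 in fresh feed = H2SO4 in product, i.e. 1730×0.317 = (1−0.575)·S12·0.525.
S12 = 548.41/(0.525×0.425) = 2457.9 lb/h.
Recycle S4 = 0.575×2457.9 = 1413.3 lb/h.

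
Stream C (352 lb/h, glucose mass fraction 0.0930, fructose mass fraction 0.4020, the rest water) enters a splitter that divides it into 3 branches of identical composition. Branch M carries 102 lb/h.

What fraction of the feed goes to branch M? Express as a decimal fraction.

Fraction to M = 102/352 = 0.2898.

0.290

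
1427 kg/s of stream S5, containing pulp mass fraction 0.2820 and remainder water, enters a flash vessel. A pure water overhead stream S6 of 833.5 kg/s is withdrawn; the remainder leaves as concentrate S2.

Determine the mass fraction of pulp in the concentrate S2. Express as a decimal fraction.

0.6780

pulp is not removed: 1427×0.282 = 402.41 kg/s of pulp enters S2.
Concentrate = 1427 − 833.5 = 593.5 kg/s.
Mass fraction = 402.41/593.5 = 0.6780.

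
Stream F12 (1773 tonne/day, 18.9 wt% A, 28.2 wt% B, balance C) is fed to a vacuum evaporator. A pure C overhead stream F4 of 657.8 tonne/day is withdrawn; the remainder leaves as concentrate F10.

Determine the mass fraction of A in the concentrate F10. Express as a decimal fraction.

A is not removed: 1773×0.189 = 335.1 tonne/day of A enters F10.
Concentrate = 1773 − 657.8 = 1115.2 tonne/day.
Mass fraction = 335.1/1115.2 = 0.300.

0.300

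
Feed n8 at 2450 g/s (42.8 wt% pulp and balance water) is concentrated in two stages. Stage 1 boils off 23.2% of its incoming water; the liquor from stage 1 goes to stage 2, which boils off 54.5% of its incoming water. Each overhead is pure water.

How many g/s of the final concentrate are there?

water in feed = 2450×0.572 = 1401.4 g/s.
After stage 1: water left = (1−0.232)×1401.4 = 1076.3; stream total = 2124.9 g/s.
After stage 2: water left = (1−0.545)×1076.3 = 489.71; final concentrate = 1538.3 g/s.

1538 g/s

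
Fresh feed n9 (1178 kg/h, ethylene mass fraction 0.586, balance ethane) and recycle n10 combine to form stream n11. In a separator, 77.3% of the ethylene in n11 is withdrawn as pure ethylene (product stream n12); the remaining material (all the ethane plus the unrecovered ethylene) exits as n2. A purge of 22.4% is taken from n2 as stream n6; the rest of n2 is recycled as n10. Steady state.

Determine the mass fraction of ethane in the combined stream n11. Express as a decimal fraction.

ethane enters only via n9 and leaves only via the purge: 1178×0.414 = 0.224×(ethane in n2), and the separator passes all ethane, so ethane in n11 = ethane in n2 = 2177.2 kg/h.
ethylene in n11: m_A = 1178×0.586 + (1−0.224)·(1−0.773)·m_A, so m_A = 690.31/0.8238 = 837.91 kg/h.
n11 = 837.91 + 2177.2 = 3015.1 kg/h.
ethane fraction in n11 = 2177.2/3015.1 = 0.722.

0.722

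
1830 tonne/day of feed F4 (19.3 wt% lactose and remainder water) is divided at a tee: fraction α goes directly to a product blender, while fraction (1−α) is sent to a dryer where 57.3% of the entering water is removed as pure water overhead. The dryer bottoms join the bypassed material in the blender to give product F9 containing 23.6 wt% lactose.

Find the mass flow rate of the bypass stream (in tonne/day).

All 1830×0.193 = 353.19 tonne/day of lactose reaches F9, so F9 = 353.19/0.236 = 1496.6 tonne/day and vapour = 333.43 tonne/day.
The evaporator receives (1−α)·1830 of feed at 0.807 water and removes 0.573 of that water:
0.573×0.807×(1−α)×1830 = 333.43
(1−α) = 333.43/846.21 = 0.3940;  α = 0.6060.
Bypass flow = 0.6060×1830 = 1108.9 tonne/day.

1109 tonne/day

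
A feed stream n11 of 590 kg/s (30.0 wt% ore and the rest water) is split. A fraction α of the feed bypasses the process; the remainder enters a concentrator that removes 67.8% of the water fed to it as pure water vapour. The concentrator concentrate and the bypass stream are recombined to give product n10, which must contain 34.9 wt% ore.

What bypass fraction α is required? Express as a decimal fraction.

All 590×0.300 = 177 kg/s of ore reaches n10, so n10 = 177/0.349 = 507.16 kg/s and vapour = 82.837 kg/s.
The evaporator receives (1−α)·590 of feed at 0.700 water and removes 0.678 of that water:
0.678×0.700×(1−α)×590 = 82.837
(1−α) = 82.837/280.01 = 0.2958;  α = 0.7042.

0.704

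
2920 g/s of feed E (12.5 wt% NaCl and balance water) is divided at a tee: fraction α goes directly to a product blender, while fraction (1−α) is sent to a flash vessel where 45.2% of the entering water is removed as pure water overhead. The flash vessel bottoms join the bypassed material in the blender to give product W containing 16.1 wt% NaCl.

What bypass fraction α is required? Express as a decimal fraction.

0.435

All 2920×0.125 = 365 g/s of NaCl reaches W, so W = 365/0.161 = 2267.1 g/s and vapour = 652.92 g/s.
The evaporator receives (1−α)·2920 of feed at 0.875 water and removes 0.452 of that water:
0.452×0.875×(1−α)×2920 = 652.92
(1−α) = 652.92/1154.9 = 0.5654;  α = 0.4346.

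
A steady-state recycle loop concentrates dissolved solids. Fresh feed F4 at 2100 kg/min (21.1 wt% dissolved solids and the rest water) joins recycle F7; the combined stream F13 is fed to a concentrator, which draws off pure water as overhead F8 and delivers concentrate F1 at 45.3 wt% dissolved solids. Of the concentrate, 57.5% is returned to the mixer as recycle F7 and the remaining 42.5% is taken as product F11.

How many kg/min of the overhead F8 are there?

Overall dissolved solids balance (none leaves overhead): dissolved solids in fresh feed = dissolved solids in product, i.e. 2100×0.211 = (1−0.575)·F1·0.453.
F1 = 443.1/(0.453×0.425) = 2301.5 kg/min.
Recycle F7 = 0.575×2301.5 = 1323.4 kg/min.
Combined feed F13 = 2100 + 1323.4 = 3423.4 kg/min.
Overhead F8 = F13 − F1 = 3423.4 − 2301.5 = 1121.9 kg/min.

1122 kg/min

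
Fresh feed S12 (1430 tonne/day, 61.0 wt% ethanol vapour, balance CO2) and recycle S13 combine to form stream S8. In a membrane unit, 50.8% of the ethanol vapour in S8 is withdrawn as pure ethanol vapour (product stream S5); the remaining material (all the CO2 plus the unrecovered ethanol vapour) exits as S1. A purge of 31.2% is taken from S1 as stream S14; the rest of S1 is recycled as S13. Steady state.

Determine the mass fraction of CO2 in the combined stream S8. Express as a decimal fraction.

0.575

CO2 enters only via S12 and leaves only via the purge: 1430×0.390 = 0.312×(CO2 in S1), and the membrane unit passes all CO2, so CO2 in S8 = CO2 in S1 = 1787.5 tonne/day.
ethanol vapour in S8: m_A = 1430×0.610 + (1−0.312)·(1−0.508)·m_A, so m_A = 872.3/0.6615 = 1318.7 tonne/day.
S8 = 1318.7 + 1787.5 = 3106.2 tonne/day.
CO2 fraction in S8 = 1787.5/3106.2 = 0.575.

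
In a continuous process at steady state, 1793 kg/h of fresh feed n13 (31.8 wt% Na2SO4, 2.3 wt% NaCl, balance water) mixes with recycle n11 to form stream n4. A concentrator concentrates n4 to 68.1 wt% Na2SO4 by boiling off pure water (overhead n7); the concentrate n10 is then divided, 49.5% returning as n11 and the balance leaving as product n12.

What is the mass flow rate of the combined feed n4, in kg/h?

2614 kg/h

Overall Na2SO4 balance (none leaves overhead): Na2SO4 in fresh feed = Na2SO4 in product, i.e. 1793×0.318 = (1−0.495)·n10·0.681.
n10 = 570.17/(0.681×0.505) = 1657.9 kg/h.
Recycle n11 = 0.495×1657.9 = 820.68 kg/h.
Combined feed n4 = 1793 + 820.68 = 2613.7 kg/h.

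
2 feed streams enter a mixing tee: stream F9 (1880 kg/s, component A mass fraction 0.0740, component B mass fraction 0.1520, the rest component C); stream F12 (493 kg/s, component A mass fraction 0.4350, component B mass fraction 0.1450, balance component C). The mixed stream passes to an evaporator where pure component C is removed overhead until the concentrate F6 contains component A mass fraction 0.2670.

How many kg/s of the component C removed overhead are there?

1049 kg/s

component A entering = 1880×0.074 + 493×0.435 = 353.58 kg/s.
All component A reports to F6, so F6 = 353.58/0.267 = 1324.3 kg/s.
Total feed = 2373 kg/s; overhead = 2373 − 1324.3 = 1048.7 kg/s.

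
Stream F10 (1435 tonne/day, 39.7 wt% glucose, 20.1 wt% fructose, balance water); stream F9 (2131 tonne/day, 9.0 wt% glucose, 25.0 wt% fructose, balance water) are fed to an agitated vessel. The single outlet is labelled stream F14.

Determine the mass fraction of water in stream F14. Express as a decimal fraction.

Total flow out = 1435 + 2131 = 3566 tonne/day.
water in = 1435×0.402 + 2131×0.660 = 1983.3 tonne/day.
water mass fraction in F14 = 1983.3/3566 = 0.556.

0.556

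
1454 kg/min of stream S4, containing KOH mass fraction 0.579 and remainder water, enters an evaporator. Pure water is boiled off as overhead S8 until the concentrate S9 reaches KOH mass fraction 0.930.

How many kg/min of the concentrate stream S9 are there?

KOH is conserved: 1454×0.579 = 841.87 kg/min all reports to the concentrate.
Concentrate = 841.87/(target fraction) = 905.23 kg/min.

905.2 kg/min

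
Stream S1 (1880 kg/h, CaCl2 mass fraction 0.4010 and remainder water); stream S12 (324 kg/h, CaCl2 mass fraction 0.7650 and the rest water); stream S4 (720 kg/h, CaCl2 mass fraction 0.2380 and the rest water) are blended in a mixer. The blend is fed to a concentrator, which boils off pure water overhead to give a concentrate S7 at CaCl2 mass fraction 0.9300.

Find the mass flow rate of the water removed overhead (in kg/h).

CaCl2 entering = 1880×0.401 + 324×0.765 + 720×0.238 = 1173.1 kg/h.
All CaCl2 reports to S7, so S7 = 1173.1/0.930 = 1261.4 kg/h.
Total feed = 2924 kg/h; overhead = 2924 − 1261.4 = 1662.6 kg/h.

1663 kg/h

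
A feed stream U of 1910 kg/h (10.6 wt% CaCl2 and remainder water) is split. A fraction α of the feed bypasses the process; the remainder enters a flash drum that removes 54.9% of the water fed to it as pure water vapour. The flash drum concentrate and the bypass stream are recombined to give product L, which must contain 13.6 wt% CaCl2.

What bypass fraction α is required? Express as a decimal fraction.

All 1910×0.106 = 202.46 kg/h of CaCl2 reaches L, so L = 202.46/0.136 = 1488.7 kg/h and vapour = 421.32 kg/h.
The evaporator receives (1−α)·1910 of feed at 0.894 water and removes 0.549 of that water:
0.549×0.894×(1−α)×1910 = 421.32
(1−α) = 421.32/937.44 = 0.4494;  α = 0.5506.

0.551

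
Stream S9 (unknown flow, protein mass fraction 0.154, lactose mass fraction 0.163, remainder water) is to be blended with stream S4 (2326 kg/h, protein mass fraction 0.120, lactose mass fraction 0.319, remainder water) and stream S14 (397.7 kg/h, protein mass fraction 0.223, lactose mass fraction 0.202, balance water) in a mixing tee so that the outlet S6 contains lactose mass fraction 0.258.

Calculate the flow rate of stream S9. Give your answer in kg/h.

1259 kg/h

Let S9 be the unknown flow. Total out = 2723.7 + S9.
lactose balance: 822.33 + 0.163·S9 = 0.258·(2723.7 + S9)
(0.163 − 0.258)·S9 = 0.258×2723.7 − 822.33 = -119.61
S9 = -119.61 / -0.095 = 1259.1 kg/h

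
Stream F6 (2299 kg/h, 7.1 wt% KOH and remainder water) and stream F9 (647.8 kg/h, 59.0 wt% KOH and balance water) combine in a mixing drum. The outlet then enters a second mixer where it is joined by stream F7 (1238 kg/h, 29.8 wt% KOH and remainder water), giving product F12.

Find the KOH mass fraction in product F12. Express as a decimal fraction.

0.2185

Overall, product flow = 4184.8 kg/h.
KOH in = 2299×0.071 + 647.8×0.590 + 1238×0.298 = 914.35 kg/h.
KOH fraction in F12 = 0.2185.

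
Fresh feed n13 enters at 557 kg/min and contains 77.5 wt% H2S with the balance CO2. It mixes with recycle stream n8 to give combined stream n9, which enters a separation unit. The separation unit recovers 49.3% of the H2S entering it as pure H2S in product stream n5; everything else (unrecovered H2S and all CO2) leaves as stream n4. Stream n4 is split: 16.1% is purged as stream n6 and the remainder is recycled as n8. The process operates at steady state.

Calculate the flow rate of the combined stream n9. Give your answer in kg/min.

1530 kg/min

CO2 enters only via n13 and leaves only via the purge: 557×0.225 = 0.161×(CO2 in n4), and the separation unit passes all CO2, so CO2 in n9 = CO2 in n4 = 778.42 kg/min.
H2S in n9: m_A = 557×0.775 + (1−0.161)·(1−0.493)·m_A, so m_A = 431.68/0.5746 = 751.23 kg/min.
n9 = 751.23 + 778.42 = 1529.6 kg/min.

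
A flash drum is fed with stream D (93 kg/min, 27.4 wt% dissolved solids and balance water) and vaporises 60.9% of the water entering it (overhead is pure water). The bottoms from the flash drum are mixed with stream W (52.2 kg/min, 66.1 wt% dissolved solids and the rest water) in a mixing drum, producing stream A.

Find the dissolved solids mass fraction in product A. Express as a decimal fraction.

0.576

Vapour removed = 0.609×0.726×93 = 41.118 kg/min; concentrate = 51.882 kg/min.
dissolved solids reaching the mixer = 25.482 (from concentrate) + 52.2×0.661 = 59.986 kg/min.
Product flow = 51.882 + 52.2 = 104.08 kg/min; dissolved solids fraction = 0.576.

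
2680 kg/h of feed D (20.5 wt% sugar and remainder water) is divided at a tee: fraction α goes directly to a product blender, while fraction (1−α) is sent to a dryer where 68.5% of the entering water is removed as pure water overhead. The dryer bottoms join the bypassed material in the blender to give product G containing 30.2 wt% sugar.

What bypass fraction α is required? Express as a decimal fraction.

All 2680×0.205 = 549.4 kg/h of sugar reaches G, so G = 549.4/0.302 = 1819.2 kg/h and vapour = 860.79 kg/h.
The evaporator receives (1−α)·2680 of feed at 0.795 water and removes 0.685 of that water:
0.685×0.795×(1−α)×2680 = 860.79
(1−α) = 860.79/1459.5 = 0.5898;  α = 0.4102.

0.410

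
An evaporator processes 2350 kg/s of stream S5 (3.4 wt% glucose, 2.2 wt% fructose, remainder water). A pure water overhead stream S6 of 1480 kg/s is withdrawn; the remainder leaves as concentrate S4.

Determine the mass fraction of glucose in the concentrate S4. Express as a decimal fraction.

glucose is not removed: 2350×0.034 = 79.9 kg/s of glucose enters S4.
Concentrate = 2350 − 1480 = 870 kg/s.
Mass fraction = 79.9/870 = 0.092.

0.092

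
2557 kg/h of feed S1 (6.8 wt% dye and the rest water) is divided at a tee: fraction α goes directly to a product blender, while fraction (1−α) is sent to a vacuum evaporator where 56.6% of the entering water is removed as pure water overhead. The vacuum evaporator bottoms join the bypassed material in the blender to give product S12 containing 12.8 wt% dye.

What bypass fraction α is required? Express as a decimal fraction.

All 2557×0.068 = 173.88 kg/h of dye reaches S12, so S12 = 173.88/0.128 = 1358.4 kg/h and vapour = 1198.6 kg/h.
The evaporator receives (1−α)·2557 of feed at 0.932 water and removes 0.566 of that water:
0.566×0.932×(1−α)×2557 = 1198.6
(1−α) = 1198.6/1348.8 = 0.8886;  α = 0.1114.

0.111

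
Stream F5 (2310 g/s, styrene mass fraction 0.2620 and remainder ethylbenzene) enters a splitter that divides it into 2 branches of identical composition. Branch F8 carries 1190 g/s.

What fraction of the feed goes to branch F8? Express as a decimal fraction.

Fraction to F8 = 1190/2310 = 0.5152.

0.515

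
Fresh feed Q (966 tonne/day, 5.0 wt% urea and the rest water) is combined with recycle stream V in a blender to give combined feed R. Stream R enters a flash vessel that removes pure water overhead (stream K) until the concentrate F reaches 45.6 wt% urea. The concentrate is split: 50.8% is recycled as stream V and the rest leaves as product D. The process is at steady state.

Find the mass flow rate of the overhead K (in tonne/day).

Overall urea balance (none leaves overhead): urea in fresh feed = urea in product, i.e. 966×0.050 = (1−0.508)·F·0.456.
F = 48.3/(0.456×0.492) = 215.29 tonne/day.
Recycle V = 0.508×215.29 = 109.37 tonne/day.
Combined feed R = 966 + 109.37 = 1075.4 tonne/day.
Overhead K = R − F = 1075.4 − 215.29 = 860.08 tonne/day.

860.1 tonne/day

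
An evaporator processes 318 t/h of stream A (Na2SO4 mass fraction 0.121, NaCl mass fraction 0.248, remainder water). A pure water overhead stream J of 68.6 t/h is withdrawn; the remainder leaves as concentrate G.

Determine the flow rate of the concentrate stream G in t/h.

Concentrate = 318 − 68.6 = 249.4 t/h.

249.4 t/h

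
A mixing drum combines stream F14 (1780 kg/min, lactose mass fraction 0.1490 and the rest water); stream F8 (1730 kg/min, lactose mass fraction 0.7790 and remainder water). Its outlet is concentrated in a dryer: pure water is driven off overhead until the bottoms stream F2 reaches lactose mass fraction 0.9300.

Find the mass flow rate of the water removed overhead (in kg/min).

lactose entering = 1780×0.149 + 1730×0.779 = 1612.9 kg/min.
All lactose reports to F2, so F2 = 1612.9/0.930 = 1734.3 kg/min.
Total feed = 3510 kg/min; overhead = 3510 − 1734.3 = 1775.7 kg/min.

1776 kg/min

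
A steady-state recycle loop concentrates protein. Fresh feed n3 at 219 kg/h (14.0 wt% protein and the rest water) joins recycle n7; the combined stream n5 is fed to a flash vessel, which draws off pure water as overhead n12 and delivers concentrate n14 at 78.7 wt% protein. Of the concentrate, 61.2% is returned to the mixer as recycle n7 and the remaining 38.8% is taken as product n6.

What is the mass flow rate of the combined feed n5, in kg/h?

280.4 kg/h

Overall protein balance (none leaves overhead): protein in fresh feed = protein in product, i.e. 219×0.140 = (1−0.612)·n14·0.787.
n14 = 30.66/(0.787×0.388) = 100.41 kg/h.
Recycle n7 = 0.612×100.41 = 61.449 kg/h.
Combined feed n5 = 219 + 61.449 = 280.45 kg/h.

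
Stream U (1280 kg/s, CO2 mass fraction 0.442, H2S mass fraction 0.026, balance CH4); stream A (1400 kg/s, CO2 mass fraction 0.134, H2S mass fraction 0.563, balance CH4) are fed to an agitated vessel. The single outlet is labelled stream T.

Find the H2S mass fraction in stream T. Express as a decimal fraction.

0.307

Total flow out = 1280 + 1400 = 2680 kg/s.
H2S in = 1280×0.026 + 1400×0.563 = 821.48 kg/s.
H2S mass fraction in T = 821.48/2680 = 0.307.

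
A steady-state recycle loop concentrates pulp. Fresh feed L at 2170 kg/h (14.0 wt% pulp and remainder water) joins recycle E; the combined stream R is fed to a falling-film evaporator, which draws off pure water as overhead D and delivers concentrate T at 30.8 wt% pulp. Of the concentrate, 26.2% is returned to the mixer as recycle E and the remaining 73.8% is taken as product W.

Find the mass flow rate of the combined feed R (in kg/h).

2520 kg/h

Overall pulp balance (none leaves overhead): pulp in fresh feed = pulp in product, i.e. 2170×0.140 = (1−0.262)·T·0.308.
T = 303.8/(0.308×0.738) = 1336.5 kg/h.
Recycle E = 0.262×1336.5 = 350.17 kg/h.
Combined feed R = 2170 + 350.17 = 2520.2 kg/h.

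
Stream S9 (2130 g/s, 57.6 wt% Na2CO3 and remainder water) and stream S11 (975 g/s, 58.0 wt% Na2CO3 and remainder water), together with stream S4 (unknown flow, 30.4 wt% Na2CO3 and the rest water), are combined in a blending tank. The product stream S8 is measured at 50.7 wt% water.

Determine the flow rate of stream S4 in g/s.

Let S4 be the unknown flow. Total out = 3105 + S4.
water balance: 1312.6 + 0.696·S4 = 0.507·(3105 + S4)
(0.696 − 0.507)·S4 = 0.507×3105 − 1312.6 = 261.62
S4 = 261.62 / 0.189 = 1384.2 g/s

1384 g/s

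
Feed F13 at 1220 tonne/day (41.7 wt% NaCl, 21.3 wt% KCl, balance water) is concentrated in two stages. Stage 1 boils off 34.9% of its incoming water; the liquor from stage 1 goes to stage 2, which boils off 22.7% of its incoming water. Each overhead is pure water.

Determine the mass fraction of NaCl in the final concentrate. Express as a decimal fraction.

water in feed = 1220×0.370 = 451.4 tonne/day.
After stage 1: water left = (1−0.349)×451.4 = 293.86; stream total = 1062.5 tonne/day.
After stage 2: water left = (1−0.227)×293.86 = 227.15; final concentrate = 995.75 tonne/day.
NaCl fraction = 508.74/995.75 = 0.511.

0.511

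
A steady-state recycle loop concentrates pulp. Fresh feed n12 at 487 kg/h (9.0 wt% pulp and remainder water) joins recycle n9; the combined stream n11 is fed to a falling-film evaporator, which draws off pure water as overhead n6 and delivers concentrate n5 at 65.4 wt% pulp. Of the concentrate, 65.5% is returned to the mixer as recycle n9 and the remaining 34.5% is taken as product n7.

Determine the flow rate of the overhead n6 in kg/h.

420 kg/h

Overall pulp balance (none leaves overhead): pulp in fresh feed = pulp in product, i.e. 487×0.090 = (1−0.655)·n5·0.654.
n5 = 43.83/(0.654×0.345) = 194.26 kg/h.
Recycle n9 = 0.655×194.26 = 127.24 kg/h.
Combined feed n11 = 487 + 127.24 = 614.24 kg/h.
Overhead n6 = n11 − n5 = 614.24 − 194.26 = 419.98 kg/h.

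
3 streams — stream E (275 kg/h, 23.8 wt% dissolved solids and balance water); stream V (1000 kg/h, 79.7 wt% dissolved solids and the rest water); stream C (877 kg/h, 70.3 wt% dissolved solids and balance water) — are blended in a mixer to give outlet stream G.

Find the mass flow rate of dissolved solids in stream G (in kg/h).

1479 kg/h

dissolved solids out = dissolved solids in = 275×0.238 + 1000×0.797 + 877×0.703 = 1479 kg/h.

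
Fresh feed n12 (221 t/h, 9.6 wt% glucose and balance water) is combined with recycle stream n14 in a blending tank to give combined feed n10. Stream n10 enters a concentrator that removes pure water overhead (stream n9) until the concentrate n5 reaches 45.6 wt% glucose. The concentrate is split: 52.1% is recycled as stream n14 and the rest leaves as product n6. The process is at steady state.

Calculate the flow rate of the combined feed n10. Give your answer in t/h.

271.6 t/h

Overall glucose balance (none leaves overhead): glucose in fresh feed = glucose in product, i.e. 221×0.096 = (1−0.521)·n5·0.456.
n5 = 21.216/(0.456×0.479) = 97.132 t/h.
Recycle n14 = 0.521×97.132 = 50.606 t/h.
Combined feed n10 = 221 + 50.606 = 271.61 t/h.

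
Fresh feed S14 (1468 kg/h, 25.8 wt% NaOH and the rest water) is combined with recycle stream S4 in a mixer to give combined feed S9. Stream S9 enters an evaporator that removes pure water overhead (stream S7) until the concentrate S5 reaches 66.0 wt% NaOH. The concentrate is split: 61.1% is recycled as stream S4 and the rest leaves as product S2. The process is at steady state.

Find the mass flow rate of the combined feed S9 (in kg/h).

Overall NaOH balance (none leaves overhead): NaOH in fresh feed = NaOH in product, i.e. 1468×0.258 = (1−0.611)·S5·0.660.
S5 = 378.74/(0.660×0.389) = 1475.2 kg/h.
Recycle S4 = 0.611×1475.2 = 901.35 kg/h.
Combined feed S9 = 1468 + 901.35 = 2369.3 kg/h.

2369 kg/h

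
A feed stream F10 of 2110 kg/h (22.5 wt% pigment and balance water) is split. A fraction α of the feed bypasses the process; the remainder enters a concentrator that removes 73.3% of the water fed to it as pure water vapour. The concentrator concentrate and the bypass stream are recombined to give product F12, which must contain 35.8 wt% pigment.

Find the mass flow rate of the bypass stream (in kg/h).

730.1 kg/h

All 2110×0.225 = 474.75 kg/h of pigment reaches F12, so F12 = 474.75/0.358 = 1326.1 kg/h and vapour = 783.88 kg/h.
The evaporator receives (1−α)·2110 of feed at 0.775 water and removes 0.733 of that water:
0.733×0.775×(1−α)×2110 = 783.88
(1−α) = 783.88/1198.6 = 0.6540;  α = 0.3460.
Bypass flow = 0.3460×2110 = 730.11 kg/h.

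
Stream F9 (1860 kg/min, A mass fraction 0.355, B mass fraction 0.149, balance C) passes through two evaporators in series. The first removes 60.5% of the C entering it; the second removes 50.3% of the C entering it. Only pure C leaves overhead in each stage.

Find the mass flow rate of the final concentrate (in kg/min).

1119 kg/min

C in feed = 1860×0.496 = 922.56 kg/min.
After stage 1: C left = (1−0.605)×922.56 = 364.41; stream total = 1301.9 kg/min.
After stage 2: C left = (1−0.503)×364.41 = 181.11; final concentrate = 1118.6 kg/min.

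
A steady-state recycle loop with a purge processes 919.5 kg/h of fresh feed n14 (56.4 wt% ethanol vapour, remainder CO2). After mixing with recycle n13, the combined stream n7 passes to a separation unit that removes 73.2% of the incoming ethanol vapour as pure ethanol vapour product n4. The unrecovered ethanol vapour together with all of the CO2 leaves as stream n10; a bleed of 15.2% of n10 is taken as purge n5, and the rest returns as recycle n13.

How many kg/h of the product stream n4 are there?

491.3 kg/h

ethanol vapour in n7: m_A = 919.5×0.564 + (1−0.152)·(1−0.732)·m_A, so m_A = 518.6/0.7727 = 671.12 kg/h.
Product n4 = 0.732×671.12 = 491.26 kg/h.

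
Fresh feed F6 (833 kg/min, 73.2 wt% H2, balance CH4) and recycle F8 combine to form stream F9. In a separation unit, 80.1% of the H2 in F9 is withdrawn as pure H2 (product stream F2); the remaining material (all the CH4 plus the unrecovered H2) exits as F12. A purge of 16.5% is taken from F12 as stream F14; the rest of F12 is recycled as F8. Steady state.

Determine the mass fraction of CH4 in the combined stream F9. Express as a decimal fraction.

CH4 enters only via F6 and leaves only via the purge: 833×0.268 = 0.165×(CH4 in F12), and the separation unit passes all CH4, so CH4 in F9 = CH4 in F12 = 1353 kg/min.
H2 in F9: m_A = 833×0.732 + (1−0.165)·(1−0.801)·m_A, so m_A = 609.76/0.8338 = 731.27 kg/min.
F9 = 731.27 + 1353 = 2084.3 kg/min.
CH4 fraction in F9 = 1353/2084.3 = 0.6491.

0.6491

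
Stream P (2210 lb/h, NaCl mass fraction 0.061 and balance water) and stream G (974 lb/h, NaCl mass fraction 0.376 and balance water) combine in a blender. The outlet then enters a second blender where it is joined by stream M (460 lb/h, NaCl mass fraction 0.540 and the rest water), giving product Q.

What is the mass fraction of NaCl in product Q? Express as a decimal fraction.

0.206

Overall, product flow = 3644 lb/h.
NaCl in = 2210×0.061 + 974×0.376 + 460×0.540 = 749.43 lb/h.
NaCl fraction in Q = 0.206.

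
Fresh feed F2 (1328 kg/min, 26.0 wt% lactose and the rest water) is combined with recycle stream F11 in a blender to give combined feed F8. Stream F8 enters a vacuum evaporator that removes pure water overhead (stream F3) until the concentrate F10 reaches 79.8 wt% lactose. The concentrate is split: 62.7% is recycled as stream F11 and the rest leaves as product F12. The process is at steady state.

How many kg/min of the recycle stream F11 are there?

Overall lactose balance (none leaves overhead): lactose in fresh feed = lactose in product, i.e. 1328×0.260 = (1−0.627)·F10·0.798.
F10 = 345.28/(0.798×0.373) = 1160 kg/min.
Recycle F11 = 0.627×1160 = 727.32 kg/min.

727.3 kg/min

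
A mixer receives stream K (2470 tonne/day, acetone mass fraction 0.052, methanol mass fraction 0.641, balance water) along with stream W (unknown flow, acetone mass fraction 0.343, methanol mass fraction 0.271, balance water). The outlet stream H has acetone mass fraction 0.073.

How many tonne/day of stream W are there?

192.1 tonne/day

Let W be the unknown flow. Total out = 2470 + W.
acetone balance: 128.44 + 0.343·W = 0.073·(2470 + W)
(0.343 − 0.073)·W = 0.073×2470 − 128.44 = 51.87
W = 51.87 / 0.270 = 192.11 tonne/day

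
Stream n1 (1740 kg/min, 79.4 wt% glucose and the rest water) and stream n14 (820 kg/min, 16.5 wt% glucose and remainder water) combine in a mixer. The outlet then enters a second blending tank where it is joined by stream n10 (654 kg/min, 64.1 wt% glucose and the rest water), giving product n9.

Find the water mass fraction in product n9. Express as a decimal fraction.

0.3976

Overall, product flow = 3214 kg/min.
water in = 1740×0.206 + 820×0.835 + 654×0.359 = 1277.9 kg/min.
water fraction in n9 = 0.3976.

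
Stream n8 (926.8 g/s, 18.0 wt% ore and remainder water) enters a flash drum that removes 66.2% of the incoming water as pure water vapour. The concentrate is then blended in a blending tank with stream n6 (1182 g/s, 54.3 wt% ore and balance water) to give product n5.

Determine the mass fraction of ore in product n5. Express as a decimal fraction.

0.504

Vapour removed = 0.662×0.820×926.8 = 503.1 g/s; concentrate = 423.7 g/s.
ore reaching the mixer = 166.82 (from concentrate) + 1182×0.543 = 808.65 g/s.
Product flow = 423.7 + 1182 = 1605.7 g/s; ore fraction = 0.504.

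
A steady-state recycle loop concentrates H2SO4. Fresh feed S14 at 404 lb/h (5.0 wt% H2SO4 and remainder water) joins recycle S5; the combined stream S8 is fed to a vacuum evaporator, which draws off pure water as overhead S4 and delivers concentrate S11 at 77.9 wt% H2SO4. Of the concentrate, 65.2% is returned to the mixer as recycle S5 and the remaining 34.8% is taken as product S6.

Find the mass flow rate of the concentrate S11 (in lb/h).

74.51 lb/h

Overall H2SO4 balance (none leaves overhead): H2SO4 in fresh feed = H2SO4 in product, i.e. 404×0.050 = (1−0.652)·S11·0.779.
S11 = 20.2/(0.779×0.348) = 74.513 lb/h.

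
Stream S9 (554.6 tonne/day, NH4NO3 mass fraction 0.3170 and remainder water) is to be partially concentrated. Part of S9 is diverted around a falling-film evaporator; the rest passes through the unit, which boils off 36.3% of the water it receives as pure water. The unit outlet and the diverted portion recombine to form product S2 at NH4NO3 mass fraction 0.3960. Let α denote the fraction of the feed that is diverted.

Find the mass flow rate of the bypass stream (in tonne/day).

All 554.6×0.317 = 175.81 tonne/day of NH4NO3 reaches S2, so S2 = 175.81/0.396 = 443.96 tonne/day and vapour = 110.64 tonne/day.
The evaporator receives (1−α)·554.6 of feed at 0.683 water and removes 0.363 of that water:
0.363×0.683×(1−α)×554.6 = 110.64
(1−α) = 110.64/137.5 = 0.8046;  α = 0.1954.
Bypass flow = 0.1954×554.6 = 108.34 tonne/day.

108.3 tonne/day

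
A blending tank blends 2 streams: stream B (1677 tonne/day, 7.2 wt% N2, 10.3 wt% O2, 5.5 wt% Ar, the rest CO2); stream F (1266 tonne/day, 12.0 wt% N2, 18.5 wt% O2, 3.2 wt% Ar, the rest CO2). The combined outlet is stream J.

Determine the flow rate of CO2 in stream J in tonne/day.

CO2 out = CO2 in = 1677×0.770 + 1266×0.663 = 2130.6 tonne/day.

2131 tonne/day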